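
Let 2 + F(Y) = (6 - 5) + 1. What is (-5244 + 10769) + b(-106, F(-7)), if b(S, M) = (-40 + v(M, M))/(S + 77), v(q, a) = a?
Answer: 160265/29 ≈ 5526.4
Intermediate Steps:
F(Y) = 0 (F(Y) = -2 + ((6 - 5) + 1) = -2 + (1 + 1) = -2 + 2 = 0)
b(S, M) = (-40 + M)/(77 + S) (b(S, M) = (-40 + M)/(S + 77) = (-40 + M)/(77 + S))
(-5244 + 10769) + b(-106, F(-7)) = (-5244 + 10769) + (-40 + 0)/(77 - 106) = 5525 - 40/(-29) = 5525 - 1/29*(-40) = 5525 + 40/29 = 160265/29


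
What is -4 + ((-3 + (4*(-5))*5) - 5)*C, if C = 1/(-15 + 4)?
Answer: 64/11 ≈ 5.8182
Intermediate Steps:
C = -1/11 (C = 1/(-11) = -1/11 ≈ -0.090909)
-4 + ((-3 + (4*(-5))*5) - 5)*C = -4 + ((-3 + (4*(-5))*5) - 5)*(-1/11) = -4 + ((-3 - 20*5) - 5)*(-1/11) = -4 + ((-3 - 100) - 5)*(-1/11) = -4 + (-103 - 5)*(-1/11) = -4 - 108*(-1/11) = -4 + 108/11 = 64/11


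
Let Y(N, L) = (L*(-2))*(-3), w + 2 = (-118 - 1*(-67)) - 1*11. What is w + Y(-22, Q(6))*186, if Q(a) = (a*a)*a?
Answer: 240992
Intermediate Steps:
w = -64 (w = -2 + ((-118 - 1*(-67)) - 1*11) = -2 + ((-118 + 67) - 11) = -2 + (-51 - 11) = -2 - 62 = -64)
Q(a) = a³ (Q(a) = a²*a = a³)
Y(N, L) = 6*L (Y(N, L) = -2*L*(-3) = 6*L)
w + Y(-22, Q(6))*186 = -64 + (6*6³)*186 = -64 + (6*216)*186 = -64 + 1296*186 = -64 + 241056 = 240992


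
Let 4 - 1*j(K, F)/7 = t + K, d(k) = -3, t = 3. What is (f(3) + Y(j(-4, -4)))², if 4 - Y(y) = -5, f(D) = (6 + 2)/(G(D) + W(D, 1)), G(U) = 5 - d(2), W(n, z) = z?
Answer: 7921/81 ≈ 97.790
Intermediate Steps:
j(K, F) = 7 - 7*K (j(K, F) = 28 - 7*(3 + K) = 28 + (-21 - 7*K) = 7 - 7*K)
G(U) = 8 (G(U) = 5 - 1*(-3) = 5 + 3 = 8)
f(D) = 8/9 (f(D) = (6 + 2)/(8 + 1) = 8/9)
Y(y) = 9 (Y(y) = 4 - 1*(-5) = 4 + 5 = 9)
(f(3) + Y(j(-4, -4)))² = (8/9 + 9)² = (89/9)² = 7921/81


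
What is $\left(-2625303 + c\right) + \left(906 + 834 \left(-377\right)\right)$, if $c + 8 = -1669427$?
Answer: $-4608250$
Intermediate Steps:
$c = -1669435$ ($c = -8 - 1669427 = -1669435$)
$\left(-2625303 + c\right) + \left(906 + 834 \left(-377\right)\right) = \left(-2625303 - 1669435\right) + \left(906 + 834 \left(-377\right)\right) = -4294738 + \left(906 - 314418\right) = -4294738 - 313512 = -4608250$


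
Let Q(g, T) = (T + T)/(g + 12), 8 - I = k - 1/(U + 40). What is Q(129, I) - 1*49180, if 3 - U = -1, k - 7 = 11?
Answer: -152556799/3102 ≈ -49180.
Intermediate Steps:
k = 18 (k = 7 + 11 = 18)
U = 4 (U = 3 - 1*(-1) = 3 + 1 = 4)
I = -439/44 (I = 8 - (18 - 1/(4 + 40)) = 8 - (18 - 1/44) = 8 - 1*791/44 = 8 - 791/44 = -439/44 ≈ -9.9773)
Q(g, T) = 2*T/(12 + g) (Q(g, T) = (2*T)/(12 + g) = 2*T/(12 + g))
Q(129, I) - 1*49180 = 2*(-439/44)/(12 + 129) - 1*49180 = 2*(-439/44)/141 - 49180 = 2*(-439/44)*(1/141) - 49180 = -439/3102 - 49180 = -152556799/3102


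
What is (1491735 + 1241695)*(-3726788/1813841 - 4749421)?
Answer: -23547674672619342070/1813841 ≈ -1.2982e+13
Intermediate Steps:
(1491735 + 1241695)*(-3726788/1813841 - 4749421) = 2733430*(-3726788*1/1813841 - 4749421) = 2733430*(-3726788/1813841 - 4749421) = 2733430*(-8614698262849/1813841) = -23547674672619342070/1813841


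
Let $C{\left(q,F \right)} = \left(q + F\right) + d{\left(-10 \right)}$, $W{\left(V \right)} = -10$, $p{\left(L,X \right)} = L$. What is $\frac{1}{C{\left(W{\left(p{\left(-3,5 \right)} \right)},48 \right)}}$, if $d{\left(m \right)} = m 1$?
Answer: $\frac{1}{28} \approx 0.035714$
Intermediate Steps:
$d{\left(m \right)} = m$
$C{\left(q,F \right)} = -10 + F + q$ ($C{\left(q,F \right)} = \left(q + F\right) - 10 = \left(F + q\right) - 10 = -10 + F + q$)
$\frac{1}{C{\left(W{\left(p{\left(-3,5 \right)} \right)},48 \right)}} = \frac{1}{-10 + 48 - 10} = \frac{1}{28}$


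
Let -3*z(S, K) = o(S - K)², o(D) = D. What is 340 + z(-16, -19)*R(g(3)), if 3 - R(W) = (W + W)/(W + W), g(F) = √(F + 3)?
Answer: 334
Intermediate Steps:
z(S, K) = -(S - K)²/3
g(F) = √(3 + F)
R(W) = 2 (R(W) = 3 - (W + W)/(W + W) = 3 - 2*W/(2*W) = 3 - 2*W*1/(2*W) = 3 - 1*1 = 3 - 1 = 2)
340 + z(-16, -19)*R(g(3)) = 340 - (-19 - 1*(-16))²/3*2 = 340 - (-19 + 16)²/3*2 = 340 - ⅓*(-3)²*2 = 340 - ⅓*9*2 = 340 - 3*2 = 340 - 6 = 334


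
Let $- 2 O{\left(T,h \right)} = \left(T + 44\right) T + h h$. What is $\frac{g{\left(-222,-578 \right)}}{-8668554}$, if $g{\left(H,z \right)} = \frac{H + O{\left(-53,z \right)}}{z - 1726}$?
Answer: $- \frac{335005}{39944696832} \approx -8.3867 \cdot 10^{-6}$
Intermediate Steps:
$O{\left(T,h \right)} = - \frac{h^{2}}{2} - \frac{T \left(44 + T\right)}{2}$ ($O{\left(T,h \right)} = - \frac{\left(T + 44\right) T + h h}{2} = - \frac{\left(44 + T\right) T + h^{2}}{2} = - \frac{T \left(44 + T\right) + h^{2}}{2} = - \frac{h^{2} + T \left(44 + T\right)}{2} = - \frac{h^{2}}{2} - \frac{T \left(44 + T\right)}{2}$)
$g{\left(H,z \right)} = \frac{- \frac{477}{2} + H - \frac{z^{2}}{2}}{-1726 + z}$ ($g{\left(H,z \right)} = \frac{H - \left(-1166 + \frac{2809}{2} + \frac{z^{2}}{2}\right)}{z - 1726} = \frac{H - \left(\frac{477}{2} + \frac{z^{2}}{2}\right)}{-1726 + z} = \frac{- \frac{477}{2} + H - \frac{z^{2}}{2}}{-1726 + z}$)
$\frac{g{\left(-222,-578 \right)}}{-8668554} = \frac{\frac{1}{2} \frac{1}{-1726 - 578} \left(-477 - \left(-578\right)^{2} + 2 \left(-222\right)\right)}{-8668554} = \frac{-477 - 334084 - 444}{2 \left(-2304\right)} \left(- \frac{1}{8668554}\right) = \frac{1}{2} \left(- \frac{1}{2304}\right) \left(-477 - 334084 - 444\right) \left(- \frac{1}{8668554}\right) = \frac{1}{2} \left(- \frac{1}{2304}\right) \left(-335005\right) \left(- \frac{1}{8668554}\right) = \frac{335005}{4608} \left(- \frac{1}{8668554}\right) = - \frac{335005}{39944696832}$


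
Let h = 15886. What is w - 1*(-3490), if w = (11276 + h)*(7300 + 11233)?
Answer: 503396836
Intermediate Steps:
w = 503393346 (w = (11276 + 15886)*(7300 + 11233) = 27162*18533 = 503393346)
w - 1*(-3490) = 503393346 - 1*(-3490) = 503393346 + 3490 = 503396836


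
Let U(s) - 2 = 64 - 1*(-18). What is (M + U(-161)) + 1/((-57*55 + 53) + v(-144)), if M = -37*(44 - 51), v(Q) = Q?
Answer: 1106517/3226 ≈ 343.00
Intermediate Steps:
U(s) = 84 (U(s) = 2 + (64 - 1*(-18)) = 2 + (64 + 18) = 2 + 82 = 84)
M = 259 (M = -37*(-7) = 259)
(M + U(-161)) + 1/((-57*55 + 53) + v(-144)) = (259 + 84) + 1/((-57*55 + 53) - 144) = 343 + 1/((-3135 + 53) - 144) = 343 + 1/(-3082 - 144) = 343 + 1/(-3226) = 343 - 1/3226 = 1106517/3226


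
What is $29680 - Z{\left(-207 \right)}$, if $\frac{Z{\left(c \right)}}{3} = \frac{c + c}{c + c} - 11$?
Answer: $29710$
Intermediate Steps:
$Z{\left(c \right)} = -30$ ($Z{\left(c \right)} = 3 \left(\frac{c + c}{c + c} - 11\right) = 3 \left(\frac{2 c}{2 c} - 11\right) = 3 \left(2 c \frac{1}{2 c} - 11\right) = 3 \left(1 - 11\right) = 3 \left(-10\right) = -30$)
$29680 - Z{\left(-207 \right)} = 29680 - -30 = 29680 + 30 = 29710$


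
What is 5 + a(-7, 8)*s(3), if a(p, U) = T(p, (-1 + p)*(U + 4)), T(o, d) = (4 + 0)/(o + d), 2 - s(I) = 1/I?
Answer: 1525/309 ≈ 4.9353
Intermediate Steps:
s(I) = 2 - 1/I
T(o, d) = 4/(d + o)
a(p, U) = 4/(p + (-1 + p)*(4 + U)) (a(p, U) = 4/((-1 + p)*(U + 4) + p) = 4/((-1 + p)*(4 + U) + p) = 4/(p + (-1 + p)*(4 + U)))
5 + a(-7, 8)*s(3) = 5 + (4/(-4 - 1*8 + 5*(-7) + 8*(-7)))*(2 - 1/3) = 5 + (4/(-4 - 8 - 35 - 56))*(2 - 1*⅓) = 5 + (4/(-103))*(2 - ⅓) = 5 + (4*(-1/103))*(5/3) = 5 - 4/103*5/3 = 5 - 20/309 = 1525/309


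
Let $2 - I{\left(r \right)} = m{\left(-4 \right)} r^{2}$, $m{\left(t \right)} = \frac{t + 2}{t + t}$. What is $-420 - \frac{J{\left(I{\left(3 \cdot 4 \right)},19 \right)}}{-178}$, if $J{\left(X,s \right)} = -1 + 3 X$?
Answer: $- \frac{74863}{178} \approx -420.58$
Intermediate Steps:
$m{\left(t \right)} = \frac{2 + t}{2 t}$
$I{\left(r \right)} = 2 - \frac{r^{2}}{4}$ ($I{\left(r \right)} = 2 - \frac{2 - 4}{2 \left(-4\right)} r^{2} = 2 - \frac{1}{2} \left(- \frac{1}{4}\right) \left(-2\right) r^{2} = 2 - \frac{r^{2}}{4}$)
$-420 - \frac{J{\left(I{\left(3 \cdot 4 \right)},19 \right)}}{-178} = -420 - \frac{-1 + 3 \left(2 - \frac{\left(3 \cdot 4\right)^{2}}{4}\right)}{-178} = -420 - \left(-1 + 3 \left(2 - \frac{12^{2}}{4}\right)\right) \left(- \frac{1}{178}\right) = -420 - \left(-1 + 3 \left(2 - 36\right)\right) \left(- \frac{1}{178}\right) = -420 - \left(-1 + 3 \left(-34\right)\right) \left(- \frac{1}{178}\right) = -420 - \left(-1 - 102\right) \left(- \frac{1}{178}\right) = -420 - \left(-103\right) \left(- \frac{1}{178}\right) = -420 - \frac{103}{178} = - \frac{74863}{178}$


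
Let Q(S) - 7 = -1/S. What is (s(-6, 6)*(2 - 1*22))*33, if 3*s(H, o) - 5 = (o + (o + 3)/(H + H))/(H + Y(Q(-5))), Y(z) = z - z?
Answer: -1815/2 ≈ -907.50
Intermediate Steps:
Q(S) = 7 - 1/S
Y(z) = 0
s(H, o) = 5/3 + (o + (3 + o)/(2*H))/(3*H) (s(H, o) = 5/3 + ((o + (o + 3)/(H + H))/(H + 0))/3 = 5/3 + ((o + (3 + o)/((2*H)))/H)/3 = 5/3 + ((o + (3 + o)*(1/(2*H)))/H)/3 = 5/3 + ((o + (3 + o)/(2*H))/H)/3 = 5/3 + (o + (3 + o)/(2*H))/(3*H))
(s(-6, 6)*(2 - 1*22))*33 = (((⅙)*(3 + 6 + 10*(-6)² + 2*(-6)*6)/(-6)²)*(2 - 1*22))*33 = (((⅙)*(1/36)*(3 + 6 + 10*36 - 72))*(2 - 22))*33 = (((⅙)*(1/36)*(3 + 6 + 360 - 72))*(-20))*33 = (((⅙)*(1/36)*297)*(-20))*33 = ((11/8)*(-20))*33 = -55/2*33 = -1815/2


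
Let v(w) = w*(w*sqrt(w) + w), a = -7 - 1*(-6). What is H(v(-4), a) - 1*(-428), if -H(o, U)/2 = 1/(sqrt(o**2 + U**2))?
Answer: 428 - 2/sqrt(-767 + 1024*I) ≈ 427.98 + 0.050004*I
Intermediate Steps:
a = -1 (a = -7 + 6 = -1)
v(w) = w*(w + w**(3/2)) (v(w) = w*(w**(3/2) + w) = w*(w + w**(3/2)))
H(o, U) = -2/sqrt(U**2 + o**2) (H(o, U) = -2/sqrt(o**2 + U**2) = -2/sqrt(U**2 + o**2))
H(v(-4), a) - 1*(-428) = -2/sqrt((-1)**2 + ((-4)**2 + (-4)**(5/2))**2) - 1*(-428) = -2/sqrt(1 + (16 + 32*I)**2) + 428 = 428 - 2/sqrt(1 + (16 + 32*I)**2)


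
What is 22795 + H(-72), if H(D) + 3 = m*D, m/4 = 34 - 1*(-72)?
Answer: -7736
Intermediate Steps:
m = 424 (m = 4*(34 - 1*(-72)) = 4*(34 + 72) = 4*106 = 424)
H(D) = -3 + 424*D
22795 + H(-72) = 22795 + (-3 + 424*(-72)) = 22795 + (-3 - 30528) = 22795 - 30531 = -7736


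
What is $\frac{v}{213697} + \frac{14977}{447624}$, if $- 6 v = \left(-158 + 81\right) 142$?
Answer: $\frac{365114555}{8695991448} \approx 0.041987$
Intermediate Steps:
$v = \frac{5467}{3}$ ($v = - \frac{\left(-158 + 81\right) 142}{6} = - \frac{\left(-77\right) 142}{6} = \left(- \frac{1}{6}\right) \left(-10934\right) = \frac{5467}{3} \approx 1822.3$)
$\frac{v}{213697} + \frac{14977}{447624} = \frac{5467}{3 \cdot 213697} + \frac{14977}{447624} = \frac{5467}{3} \cdot \frac{1}{213697} + 14977 \cdot \frac{1}{447624} = \frac{497}{58281} + \frac{14977}{447624} = \frac{365114555}{8695991448}$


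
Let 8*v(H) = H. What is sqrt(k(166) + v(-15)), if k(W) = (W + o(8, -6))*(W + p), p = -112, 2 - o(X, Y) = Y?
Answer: sqrt(150306)/4 ≈ 96.923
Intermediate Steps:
v(H) = H/8
o(X, Y) = 2 - Y
k(W) = (-112 + W)*(8 + W) (k(W) = (W + (2 - 1*(-6)))*(W - 112) = (W + (2 + 6))*(-112 + W) = (W + 8)*(-112 + W) = (8 + W)*(-112 + W) = (-112 + W)*(8 + W))
sqrt(k(166) + v(-15)) = sqrt((-896 + 166**2 - 104*166) + (1/8)*(-15)) = sqrt((-896 + 27556 - 17264) - 15/8) = sqrt(9396 - 15/8) = sqrt(75153/8) = sqrt(150306)/4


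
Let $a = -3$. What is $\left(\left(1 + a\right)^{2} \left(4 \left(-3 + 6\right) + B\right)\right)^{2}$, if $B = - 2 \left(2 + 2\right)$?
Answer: $256$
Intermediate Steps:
$B = -8$ ($B = \left(-2\right) 4 = -8$)
$\left(\left(1 + a\right)^{2} \left(4 \left(-3 + 6\right) + B\right)\right)^{2} = \left(\left(1 - 3\right)^{2} \left(4 \left(-3 + 6\right) - 8\right)\right)^{2} = \left(\left(-2\right)^{2} \left(4 \cdot 3 - 8\right)\right)^{2} = \left(4 \left(12 - 8\right)\right)^{2} = \left(4 \cdot 4\right)^{2} = 16^{2} = 256$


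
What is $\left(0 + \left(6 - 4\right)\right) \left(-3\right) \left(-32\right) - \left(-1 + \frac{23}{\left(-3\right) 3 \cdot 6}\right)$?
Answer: $\frac{10445}{54} \approx 193.43$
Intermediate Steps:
$\left(0 + \left(6 - 4\right)\right) \left(-3\right) \left(-32\right) - \left(-1 + \frac{23}{\left(-3\right) 3 \cdot 6}\right) = \left(0 + \left(6 - 4\right)\right) \left(-3\right) \left(-32\right) + \left(- \frac{23}{\left(-9\right) 6} + 1\right) = \left(0 + 2\right) \left(-3\right) \left(-32\right) + \left(- \frac{23}{-54} + 1\right) = 2 \left(-3\right) \left(-32\right) + \left(\left(-23\right) \left(- \frac{1}{54}\right) + 1\right) = \left(-6\right) \left(-32\right) + \left(\frac{23}{54} + 1\right) = 192 + \frac{77}{54} = \frac{10445}{54}$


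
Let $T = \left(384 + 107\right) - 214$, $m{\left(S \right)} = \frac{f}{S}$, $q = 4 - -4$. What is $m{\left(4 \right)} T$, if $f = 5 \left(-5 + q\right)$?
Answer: $\frac{4155}{4} \approx 1038.8$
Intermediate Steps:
$q = 8$ ($q = 4 + 4 = 8$)
$f = 15$ ($f = 5 \left(-5 + 8\right) = 5 \cdot 3 = 15$)
$m{\left(S \right)} = \frac{15}{S}$
$T = 277$ ($T = 491 - 214 = 277$)
$m{\left(4 \right)} T = \frac{15}{4} \cdot 277 = \frac{4155}{4}$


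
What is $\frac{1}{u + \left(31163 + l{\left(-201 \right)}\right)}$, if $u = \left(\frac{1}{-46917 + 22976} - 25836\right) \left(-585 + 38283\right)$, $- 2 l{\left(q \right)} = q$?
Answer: $- \frac{47882}{46633920528185} \approx -1.0268 \cdot 10^{-9}$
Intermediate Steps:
$l{\left(q \right)} = - \frac{q}{2}$
$u = - \frac{23317708743546}{23941}$ ($u = \left(\frac{1}{-23941} - 25836\right) 37698 = \left(- \frac{1}{23941} - 25836\right) 37698 = \left(- \frac{618539677}{23941}\right) 37698 = - \frac{23317708743546}{23941} \approx -9.7397 \cdot 10^{8}$)
$\frac{1}{u + \left(31163 + l{\left(-201 \right)}\right)} = \frac{1}{- \frac{23317708743546}{23941} + \left(31163 - - \frac{201}{2}\right)} = \frac{1}{- \frac{23317708743546}{23941} + \left(31163 + \frac{201}{2}\right)} = \frac{1}{- \frac{23317708743546}{23941} + \frac{62527}{2}} = \frac{1}{- \frac{46633920528185}{47882}} = - \frac{47882}{46633920528185}$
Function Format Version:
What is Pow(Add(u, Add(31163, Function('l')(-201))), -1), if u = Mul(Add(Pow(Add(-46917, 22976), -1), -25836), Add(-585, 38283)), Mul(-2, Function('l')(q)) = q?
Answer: Rational(-47882, 46633920528185) ≈ -1.0268e-9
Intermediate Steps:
Function('l')(q) = Mul(Rational(-1, 2), q)
u = Rational(-23317708743546, 23941) (u = Mul(Add(Pow(-23941, -1), -25836), 37698) = Mul(Add(Rational(-1, 23941), -25836), 37698) = Mul(Rational(-618539677, 23941), 37698) = Rational(-23317708743546, 23941) ≈ -9.7397e+8)
Pow(Add(u, Add(31163, Function('l')(-201))), -1) = Pow(Add(Rational(-23317708743546, 23941), Add(31163, Mul(Rational(-1, 2), -201))), -1) = Pow(Add(Rational(-23317708743546, 23941), Add(31163, Rational(201, 2))), -1) = Pow(Add(Rational(-23317708743546, 23941), Rational(62527, 2)), -1) = Pow(Rational(-46633920528185, 47882), -1) = Rational(-47882, 46633920528185)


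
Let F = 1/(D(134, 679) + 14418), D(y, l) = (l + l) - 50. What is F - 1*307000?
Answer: -4827881999/15726 ≈ -3.0700e+5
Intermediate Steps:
D(y, l) = -50 + 2*l (D(y, l) = 2*l - 50 = -50 + 2*l)
F = 1/15726 (F = 1/((-50 + 2*679) + 14418) = 1/((-50 + 1358) + 14418) = 1/(1308 + 14418) = 1/15726 ≈ 6.3589e-5)
F - 1*307000 = 1/15726 - 1*307000 = 1/15726 - 307000 = -4827881999/15726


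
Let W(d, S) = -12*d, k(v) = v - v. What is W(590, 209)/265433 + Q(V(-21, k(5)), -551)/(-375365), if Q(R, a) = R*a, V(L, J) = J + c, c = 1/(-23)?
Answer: -61270690183/2291587935035 ≈ -0.026737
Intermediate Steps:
c = -1/23 ≈ -0.043478
k(v) = 0
V(L, J) = -1/23 + J (V(L, J) = J - 1/23 = -1/23 + J)
W(590, 209)/265433 + Q(V(-21, k(5)), -551)/(-375365) = -12*590/265433 + ((-1/23 + 0)*(-551))/(-375365) = -7080*1/265433 - 1/23*(-551)*(-1/375365) = -7080/265433 + (551/23)*(-1/375365) = -7080/265433 - 551/8633395 = -61270690183/2291587935035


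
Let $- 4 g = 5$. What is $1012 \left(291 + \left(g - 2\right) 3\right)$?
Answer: $284625$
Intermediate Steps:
$g = - \frac{5}{4}$ ($g = \left(- \frac{1}{4}\right) 5 = - \frac{5}{4} \approx -1.25$)
$1012 \left(291 + \left(g - 2\right) 3\right) = 1012 \left(291 + \left(- \frac{5}{4} - 2\right) 3\right) = 1012 \left(291 - \frac{39}{4}\right) = 1012 \cdot \frac{1125}{4} = 284625$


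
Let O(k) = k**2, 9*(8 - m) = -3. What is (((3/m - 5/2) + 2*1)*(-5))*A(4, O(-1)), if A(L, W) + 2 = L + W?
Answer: 21/10 ≈ 2.1000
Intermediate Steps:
m = 25/3 (m = 8 - 1/9*(-3) = 8 + 1/3 = 25/3 ≈ 8.3333)
A(L, W) = -2 + L + W (A(L, W) = -2 + (L + W) = -2 + L + W)
(((3/m - 5/2) + 2*1)*(-5))*A(4, O(-1)) = (((3/(25/3) - 5/2) + 2*1)*(-5))*(-2 + 4 + (-1)**2) = (((3*(3/25) - 5*1/2) + 2)*(-5))*(-2 + 4 + 1) = (((9/25 - 5/2) + 2)*(-5))*3 = ((-107/50 + 2)*(-5))*3 = -7/50*(-5)*3 = (7/10)*3 = 21/10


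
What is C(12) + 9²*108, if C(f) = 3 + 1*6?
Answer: 8757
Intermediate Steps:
C(f) = 9 (C(f) = 3 + 6 = 9)
C(12) + 9²*108 = 9 + 9²*108 = 9 + 81*108 = 9 + 8748 = 8757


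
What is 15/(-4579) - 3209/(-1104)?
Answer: 14677451/5055216 ≈ 2.9034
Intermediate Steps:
15/(-4579) - 3209/(-1104) = 15*(-1/4579) - 3209*(-1/1104) = -15/4579 + 3209/1104 = 14677451/5055216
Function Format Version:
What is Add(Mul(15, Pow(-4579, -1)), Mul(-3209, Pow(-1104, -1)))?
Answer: Rational(14677451, 5055216) ≈ 2.9034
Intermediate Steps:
Add(Mul(15, Pow(-4579, -1)), Mul(-3209, Pow(-1104, -1))) = Add(Mul(15, Rational(-1, 4579)), Mul(-3209, Rational(-1, 1104))) = Add(Rational(-15, 4579), Rational(3209, 1104)) = Rational(14677451, 5055216)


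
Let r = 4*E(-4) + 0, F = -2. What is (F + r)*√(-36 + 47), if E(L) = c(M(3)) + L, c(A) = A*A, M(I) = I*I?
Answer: 306*√11 ≈ 1014.9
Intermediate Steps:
M(I) = I²
c(A) = A²
E(L) = 81 + L (E(L) = (3²)² + L = 9² + L = 81 + L)
r = 308 (r = 4*(81 - 4) + 0 = 4*77 + 0 = 308 + 0 = 308)
(F + r)*√(-36 + 47) = (-2 + 308)*√(-36 + 47) = 306*√11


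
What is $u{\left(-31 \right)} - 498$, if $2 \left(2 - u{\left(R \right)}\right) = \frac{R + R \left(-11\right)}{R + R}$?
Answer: $- \frac{987}{2} \approx -493.5$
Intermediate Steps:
$u{\left(R \right)} = \frac{9}{2}$ ($u{\left(R \right)} = 2 - \frac{\left(R + R \left(-11\right)\right) \frac{1}{R + R}}{2} = 2 - \frac{\left(R - 11 R\right) \frac{1}{2 R}}{2} = 2 - \frac{- 10 R \frac{1}{2 R}}{2} = 2 - - \frac{5}{2} = 2 + \frac{5}{2} = \frac{9}{2}$)
$u{\left(-31 \right)} - 498 = \frac{9}{2} - 498 = - \frac{987}{2}$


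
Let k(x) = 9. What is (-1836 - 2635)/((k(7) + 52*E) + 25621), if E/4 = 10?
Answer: -263/1630 ≈ -0.16135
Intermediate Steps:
E = 40 (E = 4*10 = 40)
(-1836 - 2635)/((k(7) + 52*E) + 25621) = (-1836 - 2635)/((9 + 52*40) + 25621) = -4471/((9 + 2080) + 25621) = -4471/(2089 + 25621) = -4471/27710 = -4471*1/27710 = -263/1630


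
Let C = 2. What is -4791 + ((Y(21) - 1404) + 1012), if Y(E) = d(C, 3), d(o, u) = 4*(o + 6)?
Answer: -5151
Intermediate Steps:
d(o, u) = 24 + 4*o (d(o, u) = 4*(6 + o) = 24 + 4*o)
Y(E) = 32 (Y(E) = 24 + 4*2 = 24 + 8 = 32)
-4791 + ((Y(21) - 1404) + 1012) = -4791 + ((32 - 1404) + 1012) = -4791 + (-1372 + 1012) = -4791 - 360 = -5151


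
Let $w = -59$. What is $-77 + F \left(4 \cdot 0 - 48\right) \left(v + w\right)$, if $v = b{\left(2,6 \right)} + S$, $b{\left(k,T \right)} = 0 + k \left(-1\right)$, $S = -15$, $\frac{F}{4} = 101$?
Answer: $1473715$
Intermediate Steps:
$F = 404$ ($F = 4 \cdot 101 = 404$)
$b{\left(k,T \right)} = - k$ ($b{\left(k,T \right)} = 0 - k = - k$)
$v = -17$ ($v = \left(-1\right) 2 - 15 = -2 - 15 = -17$)
$-77 + F \left(4 \cdot 0 - 48\right) \left(v + w\right) = -77 + 404 \left(4 \cdot 0 - 48\right) \left(-17 - 59\right) = -77 + 404 \left(0 - 48\right) \left(-76\right) = -77 + 404 \left(\left(-48\right) \left(-76\right)\right) = -77 + 404 \cdot 3648 = -77 + 1473792 = 1473715$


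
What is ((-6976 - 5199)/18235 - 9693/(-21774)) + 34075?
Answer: 901956838677/26469926 ≈ 34075.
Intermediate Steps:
((-6976 - 5199)/18235 - 9693/(-21774)) + 34075 = (-12175*1/18235 - 9693*(-1/21774)) + 34075 = (-2435/3647 + 3231/7258) + 34075 = -5889773/26469926 + 34075 = 901956838677/26469926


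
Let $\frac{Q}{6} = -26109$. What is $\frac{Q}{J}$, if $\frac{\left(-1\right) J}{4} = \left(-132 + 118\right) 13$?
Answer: $- \frac{78327}{364} \approx -215.18$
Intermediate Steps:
$J = 728$ ($J = - 4 \left(-132 + 118\right) 13 = - 4 \left(\left(-14\right) 13\right) = \left(-4\right) \left(-182\right) = 728$)
$Q = -156654$ ($Q = 6 \left(-26109\right) = -156654$)
$\frac{Q}{J} = - \frac{156654}{728} = \left(-156654\right) \frac{1}{728} = - \frac{78327}{364}$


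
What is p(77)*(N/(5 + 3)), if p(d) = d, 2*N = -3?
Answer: -231/16 ≈ -14.438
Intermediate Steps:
N = -3/2 (N = (½)*(-3) = -3/2 ≈ -1.5000)
p(77)*(N/(5 + 3)) = 77*(-3/2/(5 + 3)) = 77*(-3/2/8) = 77*((⅛)*(-3/2)) = 77*(-3/16) = -231/16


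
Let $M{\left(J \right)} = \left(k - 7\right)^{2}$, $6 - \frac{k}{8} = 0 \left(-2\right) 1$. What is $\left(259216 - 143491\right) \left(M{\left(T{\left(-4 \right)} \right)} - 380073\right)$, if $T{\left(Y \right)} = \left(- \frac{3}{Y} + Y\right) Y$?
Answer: $-43789414200$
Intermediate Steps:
$T{\left(Y \right)} = Y \left(Y - \frac{3}{Y}\right)$ ($T{\left(Y \right)} = \left(Y - \frac{3}{Y}\right) Y = Y \left(Y - \frac{3}{Y}\right)$)
$k = 48$ ($k = 48 - 8 \cdot 0 \left(-2\right) 1 = 48 - 8 \cdot 0 \cdot 1 = 48 - 0 = 48 + 0 = 48$)
$M{\left(J \right)} = 1681$ ($M{\left(J \right)} = \left(48 - 7\right)^{2} = 41^{2} = 1681$)
$\left(259216 - 143491\right) \left(M{\left(T{\left(-4 \right)} \right)} - 380073\right) = \left(259216 - 143491\right) \left(1681 - 380073\right) = 115725 \left(-378392\right) = -43789414200$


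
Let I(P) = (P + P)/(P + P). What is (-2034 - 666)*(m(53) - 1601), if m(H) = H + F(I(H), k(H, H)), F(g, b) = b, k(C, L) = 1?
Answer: 4176900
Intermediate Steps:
I(P) = 1 (I(P) = (2*P)/((2*P)) = (2*P)*(1/(2*P)) = 1)
m(H) = 1 + H (m(H) = H + 1 = 1 + H)
(-2034 - 666)*(m(53) - 1601) = (-2034 - 666)*((1 + 53) - 1601) = -2700*(54 - 1601) = -2700*(-1547) = 4176900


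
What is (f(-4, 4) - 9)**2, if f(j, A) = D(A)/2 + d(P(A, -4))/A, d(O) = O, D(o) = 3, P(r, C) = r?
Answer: 169/4 ≈ 42.250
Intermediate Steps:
f(j, A) = 5/2 (f(j, A) = 3/2 + A/A = 3*(1/2) + 1 = 3/2 + 1 = 5/2)
(f(-4, 4) - 9)**2 = (5/2 - 9)**2 = (-13/2)**2 = 169/4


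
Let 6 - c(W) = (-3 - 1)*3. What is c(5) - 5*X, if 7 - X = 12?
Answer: 43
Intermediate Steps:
X = -5 (X = 7 - 1*12 = 7 - 12 = -5)
c(W) = 18 (c(W) = 6 - (-3 - 1)*3 = 6 - (-4)*3 = 6 - 1*(-12) = 6 + 12 = 18)
c(5) - 5*X = 18 - 5*(-5) = 18 + 25 = 43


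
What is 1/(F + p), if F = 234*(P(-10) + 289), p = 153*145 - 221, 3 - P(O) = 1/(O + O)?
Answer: 10/903037 ≈ 1.1074e-5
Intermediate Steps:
P(O) = 3 - 1/(2*O) (P(O) = 3 - 1/(O + O) = 3 - 1/(2*O))
p = 21964 (p = 22185 - 221 = 21964)
F = 683397/10 (F = 234*((3 - ½/(-10)) + 289) = 234*((3 - ½*(-⅒)) + 289) = 234*((3 + 1/20) + 289) = 234*(61/20 + 289) = 234*(5841/20) = 683397/10 ≈ 68340.)
1/(F + p) = 1/(683397/10 + 21964) = 1/(903037/10) = 10/903037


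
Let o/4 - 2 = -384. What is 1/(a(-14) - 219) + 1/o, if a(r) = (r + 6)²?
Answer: -1683/236840 ≈ -0.0071061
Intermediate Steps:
o = -1528 (o = 8 + 4*(-384) = 8 - 1536 = -1528)
a(r) = (6 + r)²
1/(a(-14) - 219) + 1/o = 1/((6 - 14)² - 219) + 1/(-1528) = 1/((-8)² - 219) - 1/1528 = 1/(64 - 219) - 1/1528 = 1/(-155) - 1/1528 = -1/155 - 1/1528 = -1683/236840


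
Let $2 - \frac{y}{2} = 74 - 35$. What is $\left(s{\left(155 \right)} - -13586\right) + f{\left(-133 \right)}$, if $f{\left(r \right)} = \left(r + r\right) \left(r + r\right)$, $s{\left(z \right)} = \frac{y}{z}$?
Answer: $\frac{13072936}{155} \approx 84342.0$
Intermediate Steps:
$y = -74$ ($y = 4 - 2 \left(74 - 35\right) = 4 - 78 = -74$)
$s{\left(z \right)} = - \frac{74}{z}$
$f{\left(r \right)} = 4 r^{2}$ ($f{\left(r \right)} = 2 r 2 r = 4 r^{2}$)
$\left(s{\left(155 \right)} - -13586\right) + f{\left(-133 \right)} = \left(- \frac{74}{155} - -13586\right) + 4 \left(-133\right)^{2} = \left(\left(-74\right) \frac{1}{155} + 13586\right) + 4 \cdot 17689 = \left(- \frac{74}{155} + 13586\right) + 70756 = \frac{2105756}{155} + 70756 = \frac{13072936}{155}$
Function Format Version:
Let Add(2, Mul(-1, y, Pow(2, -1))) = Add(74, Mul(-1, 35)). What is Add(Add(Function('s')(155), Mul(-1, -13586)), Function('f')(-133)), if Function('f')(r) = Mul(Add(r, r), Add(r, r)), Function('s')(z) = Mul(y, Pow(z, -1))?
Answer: Rational(13072936, 155) ≈ 84342.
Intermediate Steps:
y = -74 (y = Add(4, Mul(-2, Add(74, Mul(-1, 35)))) = Add(4, Mul(-2, Add(74, -35))) = Add(4, Mul(-2, 39)) = Add(4, -78) = -74)
Function('s')(z) = Mul(-74, Pow(z, -1))
Function('f')(r) = Mul(4, Pow(r, 2)) (Function('f')(r) = Mul(Mul(2, r), Mul(2, r)) = Mul(4, Pow(r, 2)))
Add(Add(Function('s')(155), Mul(-1, -13586)), Function('f')(-133)) = Add(Add(Mul(-74, Pow(155, -1)), Mul(-1, -13586)), Mul(4, Pow(-133, 2))) = Add(Add(Mul(-74, Rational(1, 155)), 13586), Mul(4, 17689)) = Add(Add(Rational(-74, 155), 13586), 70756) = Add(Rational(2105756, 155), 70756) = Rational(13072936, 155)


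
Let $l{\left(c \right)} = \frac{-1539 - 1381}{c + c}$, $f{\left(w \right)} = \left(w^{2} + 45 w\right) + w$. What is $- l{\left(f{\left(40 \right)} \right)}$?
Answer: $\frac{73}{172} \approx 0.42442$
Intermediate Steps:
$f{\left(w \right)} = w^{2} + 46 w$
$l{\left(c \right)} = - \frac{1460}{c}$ ($l{\left(c \right)} = - \frac{2920}{2 c} = - 2920 \frac{1}{2 c} = - \frac{1460}{c}$)
$- l{\left(f{\left(40 \right)} \right)} = - \frac{-1460}{40 \left(46 + 40\right)} = - \frac{-1460}{40 \cdot 86} = - \frac{-1460}{3440} = \left(-1\right) \left(- \frac{73}{172}\right) = \frac{73}{172}$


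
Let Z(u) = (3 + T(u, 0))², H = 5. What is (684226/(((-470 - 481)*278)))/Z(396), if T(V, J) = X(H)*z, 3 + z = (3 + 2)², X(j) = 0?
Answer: -342113/1189701 ≈ -0.28756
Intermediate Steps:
z = 22 (z = -3 + (3 + 2)² = -3 + 5² = -3 + 25 = 22)
T(V, J) = 0 (T(V, J) = 0*22 = 0)
Z(u) = 9 (Z(u) = (3 + 0)² = 3² = 9)
(684226/(((-470 - 481)*278)))/Z(396) = (684226/(((-470 - 481)*278)))/9 = (684226/((-951*278)))*(⅑) = (684226/(-264378))*(⅑) = (684226*(-1/264378))*(⅑) = -342113/132189*⅑ = -342113/1189701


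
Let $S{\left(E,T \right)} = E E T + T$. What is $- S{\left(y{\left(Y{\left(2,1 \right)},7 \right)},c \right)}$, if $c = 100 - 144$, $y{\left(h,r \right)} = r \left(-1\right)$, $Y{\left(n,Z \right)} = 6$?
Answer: $2200$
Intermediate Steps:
$y{\left(h,r \right)} = - r$
$c = -44$
$S{\left(E,T \right)} = T + T E^{2}$ ($S{\left(E,T \right)} = E^{2} T + T = T E^{2} + T = T + T E^{2}$)
$- S{\left(y{\left(Y{\left(2,1 \right)},7 \right)},c \right)} = - \left(-44\right) \left(1 + \left(\left(-1\right) 7\right)^{2}\right) = - \left(-44\right) \left(1 + \left(-7\right)^{2}\right) = - \left(-44\right) \left(1 + 49\right) = - \left(-44\right) 50 = \left(-1\right) \left(-2200\right) = 2200$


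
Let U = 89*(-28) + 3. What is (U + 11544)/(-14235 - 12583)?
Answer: -9055/26818 ≈ -0.33765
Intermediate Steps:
U = -2489 (U = -2492 + 3 = -2489)
(U + 11544)/(-14235 - 12583) = (-2489 + 11544)/(-14235 - 12583) = 9055/(-26818) = 9055*(-1/26818) = -9055/26818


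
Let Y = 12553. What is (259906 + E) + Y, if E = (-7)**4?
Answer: 274860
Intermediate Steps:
E = 2401
(259906 + E) + Y = (259906 + 2401) + 12553 = 262307 + 12553 = 274860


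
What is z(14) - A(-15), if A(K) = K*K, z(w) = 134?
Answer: -91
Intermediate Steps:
A(K) = K²
z(14) - A(-15) = 134 - 1*(-15)² = 134 - 1*225 = 134 - 225 = -91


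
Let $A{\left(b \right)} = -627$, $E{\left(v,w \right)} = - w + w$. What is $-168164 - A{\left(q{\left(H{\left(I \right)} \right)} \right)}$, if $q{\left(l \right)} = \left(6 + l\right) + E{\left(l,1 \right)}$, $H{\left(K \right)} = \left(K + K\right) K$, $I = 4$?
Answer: $-167537$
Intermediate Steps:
$E{\left(v,w \right)} = 0$
$H{\left(K \right)} = 2 K^{2}$ ($H{\left(K \right)} = 2 K K = 2 K^{2}$)
$q{\left(l \right)} = 6 + l$ ($q{\left(l \right)} = \left(6 + l\right) + 0 = 6 + l$)
$-168164 - A{\left(q{\left(H{\left(I \right)} \right)} \right)} = -168164 - -627 = -168164 + 627 = -167537$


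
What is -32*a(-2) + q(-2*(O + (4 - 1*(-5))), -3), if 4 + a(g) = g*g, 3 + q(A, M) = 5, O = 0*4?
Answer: 2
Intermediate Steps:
O = 0
q(A, M) = 2 (q(A, M) = -3 + 5 = 2)
a(g) = -4 + g**2 (a(g) = -4 + g*g = -4 + g**2)
-32*a(-2) + q(-2*(O + (4 - 1*(-5))), -3) = -32*(-4 + (-2)**2) + 2 = -32*(-4 + 4) + 2 = -32*0 + 2 = 0 + 2 = 2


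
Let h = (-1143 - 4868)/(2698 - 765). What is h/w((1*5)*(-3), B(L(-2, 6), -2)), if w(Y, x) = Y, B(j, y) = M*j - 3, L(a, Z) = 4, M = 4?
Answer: 6011/28995 ≈ 0.20731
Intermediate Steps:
B(j, y) = -3 + 4*j (B(j, y) = 4*j - 3 = -3 + 4*j)
h = -6011/1933 ≈ -3.1097
h/w((1*5)*(-3), B(L(-2, 6), -2)) = -6011/(1933*((1*5)*(-3))) = -6011/(1933*(5*(-3))) = -6011/1933/(-15) = -6011/1933*(-1/15) = 6011/28995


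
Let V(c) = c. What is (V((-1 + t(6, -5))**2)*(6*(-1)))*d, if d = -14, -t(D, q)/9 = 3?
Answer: 65856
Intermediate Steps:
t(D, q) = -27 (t(D, q) = -9*3 = -27)
(V((-1 + t(6, -5))**2)*(6*(-1)))*d = ((-1 - 27)**2*(6*(-1)))*(-14) = ((-28)**2*(-6))*(-14) = (784*(-6))*(-14) = -4704*(-14) = 65856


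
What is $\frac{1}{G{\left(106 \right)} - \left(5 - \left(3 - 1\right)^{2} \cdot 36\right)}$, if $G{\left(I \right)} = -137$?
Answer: $\frac{1}{2} \approx 0.5$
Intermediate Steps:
$\frac{1}{G{\left(106 \right)} - \left(5 - \left(3 - 1\right)^{2} \cdot 36\right)} = \frac{1}{-137 - \left(5 - \left(3 - 1\right)^{2} \cdot 36\right)} = \frac{1}{-137 - \left(5 - 2^{2} \cdot 36\right)} = \frac{1}{-137 + \left(4 \cdot 36 - 5\right)} = \frac{1}{-137 + \left(144 - 5\right)} = \frac{1}{-137 + 139} = \frac{1}{2}$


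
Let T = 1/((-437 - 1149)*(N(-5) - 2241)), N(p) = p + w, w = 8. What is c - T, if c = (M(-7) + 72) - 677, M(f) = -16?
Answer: -2204219629/3549468 ≈ -621.00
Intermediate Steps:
N(p) = 8 + p (N(p) = p + 8 = 8 + p)
T = 1/3549468 (T = 1/((-437 - 1149)*((8 - 5) - 2241)) = 1/(-1586*(3 - 2241)) = 1/(-1586*(-2238)) = 1/3549468 ≈ 2.8173e-7)
c = -621 (c = (-16 + 72) - 677 = 56 - 677 = -621)
c - T = -621 - 1*1/3549468 = -621 - 1/3549468 = -2204219629/3549468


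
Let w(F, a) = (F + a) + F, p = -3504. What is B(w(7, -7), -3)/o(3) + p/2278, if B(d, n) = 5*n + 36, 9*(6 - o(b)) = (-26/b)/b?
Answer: 1040415/583168 ≈ 1.7841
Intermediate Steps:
w(F, a) = a + 2*F
o(b) = 6 + 26/(9*b**2) (o(b) = 6 - (-26/b)/(9*b) = 6 - (-26)/(9*b**2) = 6 + 26/(9*b**2))
B(d, n) = 36 + 5*n
B(w(7, -7), -3)/o(3) + p/2278 = (36 + 5*(-3))/(6 + (26/9)/3**2) - 3504/2278 = (36 - 15)/(6 + (26/9)*(1/9)) - 3504*1/2278 = 21/(6 + 26/81) - 1752/1139 = 21/(512/81) - 1752/1139 = 21*(81/512) - 1752/1139 = 1701/512 - 1752/1139 = 1040415/583168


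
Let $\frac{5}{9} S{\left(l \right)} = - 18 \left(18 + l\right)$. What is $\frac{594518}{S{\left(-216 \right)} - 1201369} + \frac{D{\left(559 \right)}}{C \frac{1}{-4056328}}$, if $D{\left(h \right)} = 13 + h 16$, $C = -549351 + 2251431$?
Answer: $- \frac{27135441612522653}{1271191852440} \approx -21346.0$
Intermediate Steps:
$C = 1702080$
$S{\left(l \right)} = - \frac{2916}{5} - \frac{162 l}{5}$ ($S{\left(l \right)} = \frac{9 \left(- 18 \left(18 + l\right)\right)}{5} = \frac{9 \left(-324 - 18 l\right)}{5} = - \frac{2916}{5} - \frac{162 l}{5}$)
$D{\left(h \right)} = 13 + 16 h$
$\frac{594518}{S{\left(-216 \right)} - 1201369} + \frac{D{\left(559 \right)}}{C \frac{1}{-4056328}} = \frac{594518}{\left(- \frac{2916}{5} - - \frac{34992}{5}\right) - 1201369} + \frac{13 + 16 \cdot 559}{1702080 \frac{1}{-4056328}} = \frac{594518}{\left(- \frac{2916}{5} + \frac{34992}{5}\right) - 1201369} + \frac{13 + 8944}{1702080 \left(- \frac{1}{4056328}\right)} = \frac{594518}{\frac{32076}{5} - 1201369} + \frac{8957}{- \frac{212760}{507041}} = \frac{594518}{- \frac{5974769}{5}} + 8957 \left(- \frac{507041}{212760}\right) = 594518 \left(- \frac{5}{5974769}\right) - \frac{4541566237}{212760} = - \frac{2972590}{5974769} - \frac{4541566237}{212760} = - \frac{27135441612522653}{1271191852440}$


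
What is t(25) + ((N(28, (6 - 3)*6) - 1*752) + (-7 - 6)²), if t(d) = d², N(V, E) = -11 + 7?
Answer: 38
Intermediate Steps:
N(V, E) = -4
t(25) + ((N(28, (6 - 3)*6) - 1*752) + (-7 - 6)²) = 25² + ((-4 - 1*752) + (-7 - 6)²) = 625 + ((-4 - 752) + (-13)²) = 625 + (-756 + 169) = 625 - 587 = 38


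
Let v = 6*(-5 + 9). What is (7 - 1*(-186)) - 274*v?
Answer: -6383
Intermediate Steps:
v = 24 (v = 6*4 = 24)
(7 - 1*(-186)) - 274*v = (7 - 1*(-186)) - 274*24 = (7 + 186) - 6576 = 193 - 6576 = -6383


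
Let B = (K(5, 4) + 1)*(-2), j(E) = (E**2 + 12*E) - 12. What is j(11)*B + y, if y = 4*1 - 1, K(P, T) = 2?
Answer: -1443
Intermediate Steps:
y = 3 (y = 4 - 1 = 3)
j(E) = -12 + E**2 + 12*E
B = -6 (B = (2 + 1)*(-2) = 3*(-2) = -6)
j(11)*B + y = (-12 + 11**2 + 12*11)*(-6) + 3 = (-12 + 121 + 132)*(-6) + 3 = 241*(-6) + 3 = -1446 + 3 = -1443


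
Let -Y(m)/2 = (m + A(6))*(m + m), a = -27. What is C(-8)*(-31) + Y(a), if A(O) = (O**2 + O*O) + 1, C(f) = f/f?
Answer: 4937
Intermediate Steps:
C(f) = 1
A(O) = 1 + 2*O**2 (A(O) = (O**2 + O**2) + 1 = 2*O**2 + 1 = 1 + 2*O**2)
Y(m) = -4*m*(73 + m) (Y(m) = -2*(m + (1 + 2*6**2))*(m + m) = -2*(m + (1 + 2*36))*2*m = -2*(m + (1 + 72))*2*m = -2*(m + 73)*2*m = -2*(73 + m)*2*m = -4*m*(73 + m))
C(-8)*(-31) + Y(a) = 1*(-31) - 4*(-27)*(73 - 27) = -31 - 4*(-27)*46 = -31 + 4968 = 4937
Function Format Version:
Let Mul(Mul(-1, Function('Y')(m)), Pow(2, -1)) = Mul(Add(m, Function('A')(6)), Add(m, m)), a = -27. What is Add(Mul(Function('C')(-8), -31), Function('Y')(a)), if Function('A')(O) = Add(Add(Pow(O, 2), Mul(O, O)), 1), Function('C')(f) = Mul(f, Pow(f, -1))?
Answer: 4937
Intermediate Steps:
Function('C')(f) = 1
Function('A')(O) = Add(1, Mul(2, Pow(O, 2))) (Function('A')(O) = Add(Add(Pow(O, 2), Pow(O, 2)), 1) = Add(Mul(2, Pow(O, 2)), 1) = Add(1, Mul(2, Pow(O, 2))))
Function('Y')(m) = Mul(-4, m, Add(73, m)) (Function('Y')(m) = Mul(-2, Mul(Add(m, Add(1, Mul(2, Pow(6, 2)))), Add(m, m))) = Mul(-2, Mul(Add(m, Add(1, Mul(2, 36))), Mul(2, m))) = Mul(-2, Mul(Add(m, Add(1, 72)), Mul(2, m))) = Mul(-2, Mul(Add(m, 73), Mul(2, m))) = Mul(-2, Mul(Add(73, m), Mul(2, m))) = Mul(-2, Mul(2, m, Add(73, m))) = Mul(-4, m, Add(73, m)))
Add(Mul(Function('C')(-8), -31), Function('Y')(a)) = Add(Mul(1, -31), Mul(-4, -27, Add(73, -27))) = Add(-31, Mul(-4, -27, 46)) = Add(-31, 4968) = 4937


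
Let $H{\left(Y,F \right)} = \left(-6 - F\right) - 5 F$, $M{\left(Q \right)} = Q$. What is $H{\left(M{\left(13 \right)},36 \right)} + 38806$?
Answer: $38584$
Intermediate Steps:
$H{\left(Y,F \right)} = -6 - 6 F$
$H{\left(M{\left(13 \right)},36 \right)} + 38806 = \left(-6 - 216\right) + 38806 = -222 + 38806 = 38584$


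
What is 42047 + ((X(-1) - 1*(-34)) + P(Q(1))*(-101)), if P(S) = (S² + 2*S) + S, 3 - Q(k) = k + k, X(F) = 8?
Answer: 41685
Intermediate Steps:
Q(k) = 3 - 2*k (Q(k) = 3 - (k + k) = 3 - 2*k)
P(S) = S² + 3*S
42047 + ((X(-1) - 1*(-34)) + P(Q(1))*(-101)) = 42047 + ((8 - 1*(-34)) + ((3 - 2*1)*(3 + (3 - 2*1)))*(-101)) = 42047 + ((8 + 34) + ((3 - 2)*(3 + (3 - 2)))*(-101)) = 42047 + (42 + (1*(3 + 1))*(-101)) = 42047 + (42 + (1*4)*(-101)) = 42047 + (42 + 4*(-101)) = 42047 + (42 - 404) = 42047 - 362 = 41685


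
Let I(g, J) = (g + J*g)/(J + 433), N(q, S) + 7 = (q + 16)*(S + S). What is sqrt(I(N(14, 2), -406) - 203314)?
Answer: I*sqrt(205009) ≈ 452.78*I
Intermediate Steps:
N(q, S) = -7 + 2*S*(16 + q) (N(q, S) = -7 + (q + 16)*(S + S) = -7 + (16 + q)*(2*S) = -7 + 2*S*(16 + q))
I(g, J) = (g + J*g)/(433 + J)
sqrt(I(N(14, 2), -406) - 203314) = sqrt((-7 + 32*2 + 2*2*14)*(1 - 406)/(433 - 406) - 203314) = sqrt((-7 + 64 + 56)*(-405)/27 - 203314) = sqrt(113*(1/27)*(-405) - 203314) = sqrt(-1695 - 203314) = sqrt(-205009) = I*sqrt(205009)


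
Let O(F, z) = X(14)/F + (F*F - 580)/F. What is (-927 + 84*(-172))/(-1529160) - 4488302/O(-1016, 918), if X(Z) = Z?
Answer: 232438701957829/52587302680 ≈ 4420.1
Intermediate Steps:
O(F, z) = 14/F + (-580 + F²)/F (O(F, z) = 14/F + (F*F - 580)/F = 14/F + (F² - 580)/F = 14/F + (-580 + F²)/F)
(-927 + 84*(-172))/(-1529160) - 4488302/O(-1016, 918) = (-927 + 84*(-172))/(-1529160) - 4488302/(-1016 - 566/(-1016)) = (-927 - 14448)*(-1/1529160) - 4488302/(-1016 - 566*(-1/1016)) = -15375*(-1/1529160) - 4488302/(-1016 + 283/508) = 1025/101944 - 4488302/(-515845/508) = 1025/101944 - 4488302*(-508/515845) = 1025/101944 + 2280057416/515845 = 232438701957829/52587302680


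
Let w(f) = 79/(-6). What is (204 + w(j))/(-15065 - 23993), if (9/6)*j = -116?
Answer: -1145/234348 ≈ -0.0048859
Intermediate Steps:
j = -232/3 (j = (2/3)*(-116) = -232/3 ≈ -77.333)
w(f) = -79/6 (w(f) = 79*(-1/6) = -79/6)
(204 + w(j))/(-15065 - 23993) = (204 - 79/6)/(-15065 - 23993) = (1145/6)/(-39058) = (1145/6)*(-1/39058) = -1145/234348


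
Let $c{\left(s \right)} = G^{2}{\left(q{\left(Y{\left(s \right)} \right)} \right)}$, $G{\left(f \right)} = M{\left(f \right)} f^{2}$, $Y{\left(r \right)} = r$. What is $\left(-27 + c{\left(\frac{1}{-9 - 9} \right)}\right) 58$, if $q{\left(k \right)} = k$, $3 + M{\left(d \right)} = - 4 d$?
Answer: $- \frac{6657874723}{4251528} \approx -1566.0$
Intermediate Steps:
$M{\left(d \right)} = -3 - 4 d$
$G{\left(f \right)} = f^{2} \left(-3 - 4 f\right)$ ($G{\left(f \right)} = \left(-3 - 4 f\right) f^{2} = f^{2} \left(-3 - 4 f\right)$)
$c{\left(s \right)} = s^{4} \left(-3 - 4 s\right)^{2}$ ($c{\left(s \right)} = \left(s^{2} \left(-3 - 4 s\right)\right)^{2} = s^{4} \left(-3 - 4 s\right)^{2}$)
$\left(-27 + c{\left(\frac{1}{-9 - 9} \right)}\right) 58 = \left(-27 + \left(\frac{1}{-9 - 9}\right)^{4} \left(3 + \frac{4}{-9 - 9}\right)^{2}\right) 58 = \left(-27 + \left(\frac{1}{-18}\right)^{4} \left(3 + \frac{4}{-18}\right)^{2}\right) 58 = \left(-27 + \left(- \frac{1}{18}\right)^{4} \left(3 + 4 \left(- \frac{1}{18}\right)\right)^{2}\right) 58 = \left(-27 + \frac{\left(3 - \frac{2}{9}\right)^{2}}{104976}\right) 58 = \left(-27 + \frac{\left(\frac{25}{9}\right)^{2}}{104976}\right) 58 = \left(-27 + \frac{1}{104976} \cdot \frac{625}{81}\right) 58 = \left(-27 + \frac{625}{8503056}\right) 58 = \left(- \frac{229581887}{8503056}\right) 58 = - \frac{6657874723}{4251528}$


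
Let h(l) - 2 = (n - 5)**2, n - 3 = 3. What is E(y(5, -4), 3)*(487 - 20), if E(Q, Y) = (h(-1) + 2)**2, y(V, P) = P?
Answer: 11675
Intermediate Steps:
n = 6 (n = 3 + 3 = 6)
h(l) = 3 (h(l) = 2 + (6 - 5)**2 = 2 + 1**2 = 2 + 1 = 3)
E(Q, Y) = 25 (E(Q, Y) = (3 + 2)**2 = 5**2 = 25)
E(y(5, -4), 3)*(487 - 20) = 25*(487 - 20) = 25*467 = 11675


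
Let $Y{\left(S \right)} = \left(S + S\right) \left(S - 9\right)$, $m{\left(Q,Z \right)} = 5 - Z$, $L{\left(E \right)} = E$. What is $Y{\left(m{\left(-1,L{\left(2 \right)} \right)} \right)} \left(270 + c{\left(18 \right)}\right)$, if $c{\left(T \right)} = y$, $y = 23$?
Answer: $-10548$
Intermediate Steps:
$Y{\left(S \right)} = 2 S \left(-9 + S\right)$
$c{\left(T \right)} = 23$
$Y{\left(m{\left(-1,L{\left(2 \right)} \right)} \right)} \left(270 + c{\left(18 \right)}\right) = 2 \left(5 - 2\right) \left(-9 + \left(5 - 2\right)\right) \left(270 + 23\right) = 2 \left(5 - 2\right) \left(-9 + \left(5 - 2\right)\right) 293 = 2 \cdot 3 \left(-9 + 3\right) 293 = 2 \cdot 3 \left(-6\right) 293 = \left(-36\right) 293 = -10548$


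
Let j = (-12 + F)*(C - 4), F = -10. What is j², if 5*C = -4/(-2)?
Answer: 156816/25 ≈ 6272.6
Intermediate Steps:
C = ⅖ (C = (-4/(-2))/5 = (-4*(-½))/5 = (⅕)*2 = ⅖ ≈ 0.40000)
j = 396/5 (j = (-12 - 10)*(⅖ - 4) = -22*(-18/5) = 396/5 ≈ 79.200)
j² = (396/5)² = 156816/25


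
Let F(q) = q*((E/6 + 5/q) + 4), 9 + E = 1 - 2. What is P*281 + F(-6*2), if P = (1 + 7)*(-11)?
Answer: -24751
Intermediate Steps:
E = -10 (E = -9 + (1 - 2) = -9 - 1 = -10)
P = -88 (P = 8*(-11) = -88)
F(q) = q*(7/3 + 5/q) (F(q) = q*((-10/6 + 5/q) + 4) = q*((-10*⅙ + 5/q) + 4) = q*((-5/3 + 5/q) + 4) = q*(7/3 + 5/q))
P*281 + F(-6*2) = -88*281 + (5 + 7*(-6*2)/3) = -24728 + (5 + (7/3)*(-12)) = -24728 + (5 - 28) = -24728 - 23 = -24751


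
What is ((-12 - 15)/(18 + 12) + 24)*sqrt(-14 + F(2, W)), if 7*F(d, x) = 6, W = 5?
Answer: 33*I*sqrt(161)/5 ≈ 83.745*I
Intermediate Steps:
F(d, x) = 6/7 (F(d, x) = (1/7)*6 = 6/7)
((-12 - 15)/(18 + 12) + 24)*sqrt(-14 + F(2, W)) = ((-12 - 15)/(18 + 12) + 24)*sqrt(-14 + 6/7) = (-27/30 + 24)*sqrt(-92/7) = (-27*1/30 + 24)*(2*I*sqrt(161)/7) = (-9/10 + 24)*(2*I*sqrt(161)/7) = 231*(2*I*sqrt(161)/7)/10 = 33*I*sqrt(161)/5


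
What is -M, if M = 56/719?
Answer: -56/719 ≈ -0.077886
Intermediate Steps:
M = 56/719 (M = 56*(1/719) = 56/719 ≈ 0.077886)
-M = -1*56/719 = -56/719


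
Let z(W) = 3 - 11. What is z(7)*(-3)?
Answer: 24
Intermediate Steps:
z(W) = -8
z(7)*(-3) = -8*(-3) = 24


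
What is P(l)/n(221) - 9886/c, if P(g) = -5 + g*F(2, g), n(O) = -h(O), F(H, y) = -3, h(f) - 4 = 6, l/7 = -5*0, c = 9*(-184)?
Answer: 5357/828 ≈ 6.4698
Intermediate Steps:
c = -1656
l = 0 (l = 7*(-5*0) = 7*0 = 0)
h(f) = 10 (h(f) = 4 + 6 = 10)
n(O) = -10 (n(O) = -1*10 = -10)
P(g) = -5 - 3*g (P(g) = -5 + g*(-3) = -5 - 3*g)
P(l)/n(221) - 9886/c = (-5 - 3*0)/(-10) - 9886/(-1656) = (-5 + 0)*(-⅒) - 9886*(-1/1656) = -5*(-⅒) + 4943/828 = ½ + 4943/828 = 5357/828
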